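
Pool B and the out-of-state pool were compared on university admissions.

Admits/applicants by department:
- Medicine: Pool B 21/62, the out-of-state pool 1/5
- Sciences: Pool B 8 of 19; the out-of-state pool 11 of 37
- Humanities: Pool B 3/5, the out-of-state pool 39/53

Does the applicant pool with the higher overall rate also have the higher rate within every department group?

No

Medicine: Pool B 21/62 = 33.9%, the out-of-state pool 1/5 = 20.0% → Pool B
Sciences: Pool B 8/19 = 42.1%, the out-of-state pool 11/37 = 29.7% → Pool B
Humanities: Pool B 3/5 = 60.0%, the out-of-state pool 39/53 = 73.6% → the out-of-state pool
Overall: Pool B 32/86 = 37.2%, the out-of-state pool 51/95 = 53.7% → the out-of-state pool
Neither sweeps: Pool B wins 2 of 3 groups, the out-of-state pool wins 1. The out-of-state pool wins overall but not every group — no Simpson reversal.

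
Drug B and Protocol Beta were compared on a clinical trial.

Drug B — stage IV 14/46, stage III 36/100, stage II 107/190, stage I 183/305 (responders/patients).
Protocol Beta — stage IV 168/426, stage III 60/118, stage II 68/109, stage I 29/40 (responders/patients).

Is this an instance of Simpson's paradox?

Yes

Stage IV: Drug B 14/46 = 30.4%, Protocol Beta 168/426 = 39.4% → Protocol Beta
Stage III: Drug B 36/100 = 36.0%, Protocol Beta 60/118 = 50.8% → Protocol Beta
Stage II: Drug B 107/190 = 56.3%, Protocol Beta 68/109 = 62.4% → Protocol Beta
Stage I: Drug B 183/305 = 60.0%, Protocol Beta 29/40 = 72.5% → Protocol Beta
Overall: Drug B 340/641 = 53.0%, Protocol Beta 325/693 = 46.9% → Drug B
Protocol Beta wins each disease group but Drug B wins overall — the comparison reverses. Protocol Beta's patients skew toward stage IV, which has a lower base rate.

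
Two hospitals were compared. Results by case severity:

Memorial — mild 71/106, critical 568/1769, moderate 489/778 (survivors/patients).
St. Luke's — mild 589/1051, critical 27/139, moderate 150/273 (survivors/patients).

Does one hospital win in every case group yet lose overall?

Yes

Mild: Memorial 71/106 = 67.0%, St. Luke's 589/1051 = 56.0% → Memorial
Critical: Memorial 568/1769 = 32.1%, St. Luke's 27/139 = 19.4% → Memorial
Moderate: Memorial 489/778 = 62.9%, St. Luke's 150/273 = 54.9% → Memorial
Overall: Memorial 1128/2653 = 42.5%, St. Luke's 766/1463 = 52.4% → St. Luke's
Memorial wins each case group but St. Luke's wins overall — the comparison reverses. Memorial's patients skew toward critical, which has a lower base rate.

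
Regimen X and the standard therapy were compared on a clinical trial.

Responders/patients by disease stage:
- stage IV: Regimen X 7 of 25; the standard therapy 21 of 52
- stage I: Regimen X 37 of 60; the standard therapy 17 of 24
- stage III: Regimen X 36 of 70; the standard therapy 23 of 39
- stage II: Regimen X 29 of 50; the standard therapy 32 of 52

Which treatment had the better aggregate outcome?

the standard therapy

Stage IV: Regimen X 7/25 = 28.0%, the standard therapy 21/52 = 40.4% → the standard therapy
Stage I: Regimen X 37/60 = 61.7%, the standard therapy 17/24 = 70.8% → the standard therapy
Stage III: Regimen X 36/70 = 51.4%, the standard therapy 23/39 = 59.0% → the standard therapy
Stage II: Regimen X 29/50 = 58.0%, the standard therapy 32/52 = 61.5% → the standard therapy
Overall: Regimen X 109/205 = 53.2%, the standard therapy 93/167 = 55.7% → the standard therapy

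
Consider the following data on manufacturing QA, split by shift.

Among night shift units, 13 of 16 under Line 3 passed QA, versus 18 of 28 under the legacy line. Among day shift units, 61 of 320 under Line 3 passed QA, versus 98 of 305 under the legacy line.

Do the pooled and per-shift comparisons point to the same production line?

No

Night shift: Line 3 13/16 = 81.2%, the legacy line 18/28 = 64.3% → Line 3
Day shift: Line 3 61/320 = 19.1%, the legacy line 98/305 = 32.1% → the legacy line
Overall: Line 3 74/336 = 22.0%, the legacy line 116/333 = 34.8% → the legacy line
Neither sweeps: Line 3 wins 1 of 2 groups, the legacy line wins 1. The legacy line wins overall but not every group — no Simpson reversal.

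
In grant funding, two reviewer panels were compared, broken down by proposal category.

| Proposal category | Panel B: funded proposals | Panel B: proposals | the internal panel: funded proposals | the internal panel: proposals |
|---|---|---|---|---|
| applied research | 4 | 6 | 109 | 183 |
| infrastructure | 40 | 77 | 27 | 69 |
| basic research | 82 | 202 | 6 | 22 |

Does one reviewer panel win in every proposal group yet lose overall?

Applied research: Panel B 4/6 = 66.7%, the internal panel 109/183 = 59.6% → Panel B
Infrastructure: Panel B 40/77 = 51.9%, the internal panel 27/69 = 39.1% → Panel B
Basic research: Panel B 82/202 = 40.6%, the internal panel 6/22 = 27.3% → Panel B
Overall: Panel B 126/285 = 44.2%, the internal panel 142/274 = 51.8% → the internal panel
Panel B wins each proposal group but the internal panel wins overall — the comparison reverses. Panel B's proposals skew toward basic research, which has a lower base rate.

Yes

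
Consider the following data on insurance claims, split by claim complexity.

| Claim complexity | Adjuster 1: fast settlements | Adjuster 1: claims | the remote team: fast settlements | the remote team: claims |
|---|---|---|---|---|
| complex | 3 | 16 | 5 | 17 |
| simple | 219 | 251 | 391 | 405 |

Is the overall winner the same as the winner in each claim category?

Complex: Adjuster 1 3/16 = 18.8%, the remote team 5/17 = 29.4% → the remote team
Simple: Adjuster 1 219/251 = 87.3%, the remote team 391/405 = 96.5% → the remote team
Overall: Adjuster 1 222/267 = 83.1%, the remote team 396/422 = 93.8% → the remote team
The remote team wins overall and in every claim group — no reversal.

Yes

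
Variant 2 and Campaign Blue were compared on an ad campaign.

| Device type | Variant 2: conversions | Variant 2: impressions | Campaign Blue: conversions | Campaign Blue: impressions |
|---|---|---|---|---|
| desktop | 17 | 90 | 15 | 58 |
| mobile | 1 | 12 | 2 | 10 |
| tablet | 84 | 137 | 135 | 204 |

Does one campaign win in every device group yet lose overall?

Desktop: Variant 2 17/90 = 18.9%, Campaign Blue 15/58 = 25.9% → Campaign Blue
Mobile: Variant 2 1/12 = 8.3%, Campaign Blue 2/10 = 20.0% → Campaign Blue
Tablet: Variant 2 84/137 = 61.3%, Campaign Blue 135/204 = 66.2% → Campaign Blue
Overall: Variant 2 102/239 = 42.7%, Campaign Blue 152/272 = 55.9% → Campaign Blue
Campaign Blue wins overall and in every device group — no reversal.

No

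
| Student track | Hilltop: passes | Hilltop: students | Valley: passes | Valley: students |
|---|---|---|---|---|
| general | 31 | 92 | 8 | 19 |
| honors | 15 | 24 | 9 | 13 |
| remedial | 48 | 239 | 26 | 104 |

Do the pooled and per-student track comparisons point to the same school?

General: Hilltop 31/92 = 33.7%, Valley 8/19 = 42.1% → Valley
Honors: Hilltop 15/24 = 62.5%, Valley 9/13 = 69.2% → Valley
Remedial: Hilltop 48/239 = 20.1%, Valley 26/104 = 25.0% → Valley
Overall: Hilltop 94/355 = 26.5%, Valley 43/136 = 31.6% → Valley
Valley wins overall and in every student group — no reversal.

Yes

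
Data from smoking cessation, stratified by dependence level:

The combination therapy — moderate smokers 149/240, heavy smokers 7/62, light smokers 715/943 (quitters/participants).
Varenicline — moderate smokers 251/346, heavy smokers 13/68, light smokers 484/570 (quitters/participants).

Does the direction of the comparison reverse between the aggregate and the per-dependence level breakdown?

No

Moderate smokers: the combination therapy 149/240 = 62.1%, varenicline 251/346 = 72.5% → varenicline
Heavy smokers: the combination therapy 7/62 = 11.3%, varenicline 13/68 = 19.1% → varenicline
Light smokers: the combination therapy 715/943 = 75.8%, varenicline 484/570 = 84.9% → varenicline
Overall: the combination therapy 871/1245 = 70.0%, varenicline 748/984 = 76.0% → varenicline
Varenicline wins overall and in every dependence group — no reversal.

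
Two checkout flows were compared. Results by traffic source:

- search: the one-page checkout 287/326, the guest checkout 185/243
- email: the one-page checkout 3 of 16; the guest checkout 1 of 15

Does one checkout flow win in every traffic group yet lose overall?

No

Search: the one-page checkout 287/326 = 88.0%, the guest checkout 185/243 = 76.1% → the one-page checkout
Email: the one-page checkout 3/16 = 18.8%, the guest checkout 1/15 = 6.7% → the one-page checkout
Overall: the one-page checkout 290/342 = 84.8%, the guest checkout 186/258 = 72.1% → the one-page checkout
The one-page checkout wins overall and in every traffic group — no reversal.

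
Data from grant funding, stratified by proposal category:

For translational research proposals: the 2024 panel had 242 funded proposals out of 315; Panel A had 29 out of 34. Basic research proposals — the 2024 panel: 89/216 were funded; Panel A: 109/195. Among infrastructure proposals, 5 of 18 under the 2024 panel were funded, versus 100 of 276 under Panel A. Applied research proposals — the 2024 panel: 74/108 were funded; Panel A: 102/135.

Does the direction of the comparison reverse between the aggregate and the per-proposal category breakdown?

Yes

Translational research: the 2024 panel 242/315 = 76.8%, Panel A 29/34 = 85.3% → Panel A
Basic research: the 2024 panel 89/216 = 41.2%, Panel A 109/195 = 55.9% → Panel A
Infrastructure: the 2024 panel 5/18 = 27.8%, Panel A 100/276 = 36.2% → Panel A
Applied research: the 2024 panel 74/108 = 68.5%, Panel A 102/135 = 75.6% → Panel A
Overall: the 2024 panel 410/657 = 62.4%, Panel A 340/640 = 53.1% → the 2024 panel
Panel A wins each proposal group but the 2024 panel wins overall — the comparison reverses. Panel A's proposals skew toward infrastructure, which has a lower base rate.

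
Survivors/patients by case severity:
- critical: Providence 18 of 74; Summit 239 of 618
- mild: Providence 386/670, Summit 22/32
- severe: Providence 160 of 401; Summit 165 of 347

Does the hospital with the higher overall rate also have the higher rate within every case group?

Critical: Providence 18/74 = 24.3%, Summit 239/618 = 38.7% → Summit
Mild: Providence 386/670 = 57.6%, Summit 22/32 = 68.8% → Summit
Severe: Providence 160/401 = 39.9%, Summit 165/347 = 47.6% → Summit
Overall: Providence 564/1145 = 49.3%, Summit 426/997 = 42.7% → Providence
Summit wins each case group but Providence wins overall — the comparison reverses. Summit's patients skew toward critical, which has a lower base rate.

No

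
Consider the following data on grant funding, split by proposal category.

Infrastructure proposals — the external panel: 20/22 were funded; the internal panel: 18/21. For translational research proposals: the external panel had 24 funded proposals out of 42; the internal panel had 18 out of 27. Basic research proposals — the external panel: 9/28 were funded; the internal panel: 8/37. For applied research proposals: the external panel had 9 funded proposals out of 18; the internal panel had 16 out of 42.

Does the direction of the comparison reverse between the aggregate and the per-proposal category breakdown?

No

Infrastructure: the external panel 20/22 = 90.9%, the internal panel 18/21 = 85.7% → the external panel
Translational research: the external panel 24/42 = 57.1%, the internal panel 18/27 = 66.7% → the internal panel
Basic research: the external panel 9/28 = 32.1%, the internal panel 8/37 = 21.6% → the external panel
Applied research: the external panel 9/18 = 50.0%, the internal panel 16/42 = 38.1% → the external panel
Overall: the external panel 62/110 = 56.4%, the internal panel 60/127 = 47.2% → the external panel
Neither sweeps: the external panel wins 3 of 4 groups, the internal panel wins 1. The external panel wins overall but not every group — no Simpson reversal.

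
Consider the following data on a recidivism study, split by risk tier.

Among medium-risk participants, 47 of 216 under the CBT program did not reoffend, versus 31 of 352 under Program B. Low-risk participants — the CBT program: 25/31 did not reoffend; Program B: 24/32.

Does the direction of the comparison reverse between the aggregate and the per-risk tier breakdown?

Medium-risk: the CBT program 47/216 = 21.8%, Program B 31/352 = 8.8% → the CBT program
Low-risk: the CBT program 25/31 = 80.6%, Program B 24/32 = 75.0% → the CBT program
Overall: the CBT program 72/247 = 29.1%, Program B 55/384 = 14.3% → the CBT program
The CBT program wins overall and in every risk group — no reversal.

No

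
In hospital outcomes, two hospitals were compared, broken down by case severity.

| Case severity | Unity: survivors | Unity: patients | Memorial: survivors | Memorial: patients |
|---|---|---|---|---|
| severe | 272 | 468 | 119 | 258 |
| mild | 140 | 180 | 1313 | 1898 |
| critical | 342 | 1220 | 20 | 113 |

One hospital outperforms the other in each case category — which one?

Unity

Severe: Unity 272/468 = 58.1%, Memorial 119/258 = 46.1% → Unity
Mild: Unity 140/180 = 77.8%, Memorial 1313/1898 = 69.2% → Unity
Critical: Unity 342/1220 = 28.0%, Memorial 20/113 = 17.7% → Unity
Unity has the higher rate in all 3 groups.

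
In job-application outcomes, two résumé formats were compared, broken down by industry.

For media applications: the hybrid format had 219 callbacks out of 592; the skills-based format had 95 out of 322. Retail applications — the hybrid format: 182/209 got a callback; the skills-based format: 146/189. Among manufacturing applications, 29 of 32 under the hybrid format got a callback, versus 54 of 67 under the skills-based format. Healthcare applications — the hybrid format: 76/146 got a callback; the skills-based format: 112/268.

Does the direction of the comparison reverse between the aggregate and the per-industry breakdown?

Media: the hybrid format 219/592 = 37.0%, the skills-based format 95/322 = 29.5% → the hybrid format
Retail: the hybrid format 182/209 = 87.1%, the skills-based format 146/189 = 77.2% → the hybrid format
Manufacturing: the hybrid format 29/32 = 90.6%, the skills-based format 54/67 = 80.6% → the hybrid format
Healthcare: the hybrid format 76/146 = 52.1%, the skills-based format 112/268 = 41.8% → the hybrid format
Overall: the hybrid format 506/979 = 51.7%, the skills-based format 407/846 = 48.1% → the hybrid format
The hybrid format wins overall and in every industry group — no reversal.

No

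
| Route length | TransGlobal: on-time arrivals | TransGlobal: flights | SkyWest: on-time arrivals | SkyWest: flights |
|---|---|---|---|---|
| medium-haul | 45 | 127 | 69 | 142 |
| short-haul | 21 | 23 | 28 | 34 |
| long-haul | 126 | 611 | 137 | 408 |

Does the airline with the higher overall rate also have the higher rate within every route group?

Medium-haul: TransGlobal 45/127 = 35.4%, SkyWest 69/142 = 48.6% → SkyWest
Short-haul: TransGlobal 21/23 = 91.3%, SkyWest 28/34 = 82.4% → TransGlobal
Long-haul: TransGlobal 126/611 = 20.6%, SkyWest 137/408 = 33.6% → SkyWest
Overall: TransGlobal 192/761 = 25.2%, SkyWest 234/584 = 40.1% → SkyWest
Neither sweeps: TransGlobal wins 1 of 3 groups, SkyWest wins 2. SkyWest wins overall but not every group — no Simpson reversal.

No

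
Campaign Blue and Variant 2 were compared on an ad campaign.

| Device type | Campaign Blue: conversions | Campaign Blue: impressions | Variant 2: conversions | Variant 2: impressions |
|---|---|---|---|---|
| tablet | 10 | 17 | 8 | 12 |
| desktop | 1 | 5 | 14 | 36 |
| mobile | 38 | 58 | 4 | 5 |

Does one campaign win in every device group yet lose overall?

Tablet: Campaign Blue 10/17 = 58.8%, Variant 2 8/12 = 66.7% → Variant 2
Desktop: Campaign Blue 1/5 = 20.0%, Variant 2 14/36 = 38.9% → Variant 2
Mobile: Campaign Blue 38/58 = 65.5%, Variant 2 4/5 = 80.0% → Variant 2
Overall: Campaign Blue 49/80 = 61.2%, Variant 2 26/53 = 49.1% → Campaign Blue
Variant 2 wins each device group but Campaign Blue wins overall — the comparison reverses. Variant 2's impressions skew toward desktop, which has a lower base rate.

Yes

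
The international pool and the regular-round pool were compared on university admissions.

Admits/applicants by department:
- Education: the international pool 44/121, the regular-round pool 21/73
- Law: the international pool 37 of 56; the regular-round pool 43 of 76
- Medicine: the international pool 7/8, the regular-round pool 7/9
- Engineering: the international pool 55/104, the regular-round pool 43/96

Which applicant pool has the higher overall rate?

the international pool

Education: the international pool 44/121 = 36.4%, the regular-round pool 21/73 = 28.8% → the international pool
Law: the international pool 37/56 = 66.1%, the regular-round pool 43/76 = 56.6% → the international pool
Medicine: the international pool 7/8 = 87.5%, the regular-round pool 7/9 = 77.8% → the international pool
Engineering: the international pool 55/104 = 52.9%, the regular-round pool 43/96 = 44.8% → the international pool
Overall: the international pool 143/289 = 49.5%, the regular-round pool 114/254 = 44.9% → the international pool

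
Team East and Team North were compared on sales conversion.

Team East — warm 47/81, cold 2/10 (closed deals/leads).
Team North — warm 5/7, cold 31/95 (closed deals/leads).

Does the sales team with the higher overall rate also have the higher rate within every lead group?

No

Warm: Team East 47/81 = 58.0%, Team North 5/7 = 71.4% → Team North
Cold: Team East 2/10 = 20.0%, Team North 31/95 = 32.6% → Team North
Overall: Team East 49/91 = 53.8%, Team North 36/102 = 35.3% → Team East
Team North wins each lead group but Team East wins overall — the comparison reverses. Team North's leads skew toward cold, which has a lower base rate.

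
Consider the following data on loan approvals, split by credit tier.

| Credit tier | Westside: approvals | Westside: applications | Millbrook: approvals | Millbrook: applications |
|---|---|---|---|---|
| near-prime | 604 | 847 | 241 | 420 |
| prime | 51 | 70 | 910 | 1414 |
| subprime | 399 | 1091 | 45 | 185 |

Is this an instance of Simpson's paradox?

Yes

Near-prime: Westside 604/847 = 71.3%, Millbrook 241/420 = 57.4% → Westside
Prime: Westside 51/70 = 72.9%, Millbrook 910/1414 = 64.4% → Westside
Subprime: Westside 399/1091 = 36.6%, Millbrook 45/185 = 24.3% → Westside
Overall: Westside 1054/2008 = 52.5%, Millbrook 1196/2019 = 59.2% → Millbrook
Westside wins each credit group but Millbrook wins overall — the comparison reverses. Westside's applications skew toward subprime, which has a lower base rate.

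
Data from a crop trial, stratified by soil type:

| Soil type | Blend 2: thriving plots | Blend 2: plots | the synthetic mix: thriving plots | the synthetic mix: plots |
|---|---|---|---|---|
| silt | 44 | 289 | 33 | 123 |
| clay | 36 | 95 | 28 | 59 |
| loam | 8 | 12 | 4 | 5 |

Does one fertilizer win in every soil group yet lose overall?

No

Silt: Blend 2 44/289 = 15.2%, the synthetic mix 33/123 = 26.8% → the synthetic mix
Clay: Blend 2 36/95 = 37.9%, the synthetic mix 28/59 = 47.5% → the synthetic mix
Loam: Blend 2 8/12 = 66.7%, the synthetic mix 4/5 = 80.0% → the synthetic mix
Overall: Blend 2 88/396 = 22.2%, the synthetic mix 65/187 = 34.8% → the synthetic mix
The synthetic mix wins overall and in every soil group — no reversal.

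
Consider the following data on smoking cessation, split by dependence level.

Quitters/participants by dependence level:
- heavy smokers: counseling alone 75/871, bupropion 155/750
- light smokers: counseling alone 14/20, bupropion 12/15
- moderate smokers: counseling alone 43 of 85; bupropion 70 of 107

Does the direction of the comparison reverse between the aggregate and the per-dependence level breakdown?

No

Heavy smokers: counseling alone 75/871 = 8.6%, bupropion 155/750 = 20.7% → bupropion
Light smokers: counseling alone 14/20 = 70.0%, bupropion 12/15 = 80.0% → bupropion
Moderate smokers: counseling alone 43/85 = 50.6%, bupropion 70/107 = 65.4% → bupropion
Overall: counseling alone 132/976 = 13.5%, bupropion 237/872 = 27.2% → bupropion
Bupropion wins overall and in every dependence group — no reversal.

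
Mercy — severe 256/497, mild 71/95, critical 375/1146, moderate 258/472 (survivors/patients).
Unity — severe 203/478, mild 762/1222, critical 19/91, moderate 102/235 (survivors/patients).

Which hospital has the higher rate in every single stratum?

Severe: Mercy 256/497 = 51.5%, Unity 203/478 = 42.5% → Mercy
Mild: Mercy 71/95 = 74.7%, Unity 762/1222 = 62.4% → Mercy
Critical: Mercy 375/1146 = 32.7%, Unity 19/91 = 20.9% → Mercy
Moderate: Mercy 258/472 = 54.7%, Unity 102/235 = 43.4% → Mercy
Mercy has the higher rate in all 4 groups.

Mercy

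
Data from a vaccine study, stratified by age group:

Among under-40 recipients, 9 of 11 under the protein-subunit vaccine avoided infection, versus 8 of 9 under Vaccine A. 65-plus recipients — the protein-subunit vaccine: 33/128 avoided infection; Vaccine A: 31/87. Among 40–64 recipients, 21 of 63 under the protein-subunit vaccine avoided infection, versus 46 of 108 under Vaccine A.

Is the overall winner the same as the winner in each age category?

Yes

Under-40: the protein-subunit vaccine 9/11 = 81.8%, Vaccine A 8/9 = 88.9% → Vaccine A
65-plus: the protein-subunit vaccine 33/128 = 25.8%, Vaccine A 31/87 = 35.6% → Vaccine A
40–64: the protein-subunit vaccine 21/63 = 33.3%, Vaccine A 46/108 = 42.6% → Vaccine A
Overall: the protein-subunit vaccine 63/202 = 31.2%, Vaccine A 85/204 = 41.7% → Vaccine A
Vaccine A wins overall and in every age group — no reversal.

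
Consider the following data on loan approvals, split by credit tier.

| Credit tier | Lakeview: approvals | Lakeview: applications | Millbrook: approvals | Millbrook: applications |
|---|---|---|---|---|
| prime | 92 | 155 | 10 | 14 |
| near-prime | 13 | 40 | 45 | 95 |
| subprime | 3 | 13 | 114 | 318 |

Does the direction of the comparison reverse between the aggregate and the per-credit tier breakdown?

Yes

Prime: Lakeview 92/155 = 59.4%, Millbrook 10/14 = 71.4% → Millbrook
Near-prime: Lakeview 13/40 = 32.5%, Millbrook 45/95 = 47.4% → Millbrook
Subprime: Lakeview 3/13 = 23.1%, Millbrook 114/318 = 35.8% → Millbrook
Overall: Lakeview 108/208 = 51.9%, Millbrook 169/427 = 39.6% → Lakeview
Millbrook wins each credit group but Lakeview wins overall — the comparison reverses. Millbrook's applications skew toward subprime, which has a lower base rate.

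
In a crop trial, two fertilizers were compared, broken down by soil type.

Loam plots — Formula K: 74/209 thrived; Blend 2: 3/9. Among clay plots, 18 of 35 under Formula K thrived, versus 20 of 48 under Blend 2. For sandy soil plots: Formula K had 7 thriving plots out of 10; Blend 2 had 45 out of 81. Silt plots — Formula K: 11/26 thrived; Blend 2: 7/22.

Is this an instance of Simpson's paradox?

Loam: Formula K 74/209 = 35.4%, Blend 2 3/9 = 33.3% → Formula K
Clay: Formula K 18/35 = 51.4%, Blend 2 20/48 = 41.7% → Formula K
Sandy soil: Formula K 7/10 = 70.0%, Blend 2 45/81 = 55.6% → Formula K
Silt: Formula K 11/26 = 42.3%, Blend 2 7/22 = 31.8% → Formula K
Overall: Formula K 110/280 = 39.3%, Blend 2 75/160 = 46.9% → Blend 2
Formula K wins each soil group but Blend 2 wins overall — the comparison reverses. Formula K's plots skew toward loam, which has a lower base rate.

Yes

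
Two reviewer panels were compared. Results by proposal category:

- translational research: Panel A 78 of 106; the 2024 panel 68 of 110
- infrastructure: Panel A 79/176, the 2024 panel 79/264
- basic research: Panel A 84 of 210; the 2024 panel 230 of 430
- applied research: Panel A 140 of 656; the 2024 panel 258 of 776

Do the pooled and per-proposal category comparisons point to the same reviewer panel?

Translational research: Panel A 78/106 = 73.6%, the 2024 panel 68/110 = 61.8% → Panel A
Infrastructure: Panel A 79/176 = 44.9%, the 2024 panel 79/264 = 29.9% → Panel A
Basic research: Panel A 84/210 = 40.0%, the 2024 panel 230/430 = 53.5% → the 2024 panel
Applied research: Panel A 140/656 = 21.3%, the 2024 panel 258/776 = 33.2% → the 2024 panel
Overall: Panel A 381/1148 = 33.2%, the 2024 panel 635/1580 = 40.2% → the 2024 panel
Neither sweeps: Panel A wins 2 of 4 groups, the 2024 panel wins 2. The 2024 panel wins overall but not every group — no Simpson reversal.

No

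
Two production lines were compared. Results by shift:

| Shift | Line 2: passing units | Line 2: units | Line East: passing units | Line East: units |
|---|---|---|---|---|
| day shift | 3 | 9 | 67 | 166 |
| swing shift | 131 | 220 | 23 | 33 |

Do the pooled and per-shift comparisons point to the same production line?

No

Day shift: Line 2 3/9 = 33.3%, Line East 67/166 = 40.4% → Line East
Swing shift: Line 2 131/220 = 59.5%, Line East 23/33 = 69.7% → Line East
Overall: Line 2 134/229 = 58.5%, Line East 90/199 = 45.2% → Line 2
Line East wins each shift group but Line 2 wins overall — the comparison reverses. Line East's units skew toward day shift, which has a lower base rate.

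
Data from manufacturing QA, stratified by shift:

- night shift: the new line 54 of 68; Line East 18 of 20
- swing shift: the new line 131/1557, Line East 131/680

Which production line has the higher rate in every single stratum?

Night shift: the new line 54/68 = 79.4%, Line East 18/20 = 90.0% → Line East
Swing shift: the new line 131/1557 = 8.4%, Line East 131/680 = 19.3% → Line East
Line East has the higher rate in both groups.

Line East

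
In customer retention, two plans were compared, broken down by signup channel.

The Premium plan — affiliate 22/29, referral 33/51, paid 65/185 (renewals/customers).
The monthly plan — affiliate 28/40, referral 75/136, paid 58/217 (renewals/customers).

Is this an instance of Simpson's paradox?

Affiliate: the Premium plan 22/29 = 75.9%, the monthly plan 28/40 = 70.0% → the Premium plan
Referral: the Premium plan 33/51 = 64.7%, the monthly plan 75/136 = 55.1% → the Premium plan
Paid: the Premium plan 65/185 = 35.1%, the monthly plan 58/217 = 26.7% → the Premium plan
Overall: the Premium plan 120/265 = 45.3%, the monthly plan 161/393 = 41.0% → the Premium plan
The Premium plan wins overall and in every signup group — no reversal.

No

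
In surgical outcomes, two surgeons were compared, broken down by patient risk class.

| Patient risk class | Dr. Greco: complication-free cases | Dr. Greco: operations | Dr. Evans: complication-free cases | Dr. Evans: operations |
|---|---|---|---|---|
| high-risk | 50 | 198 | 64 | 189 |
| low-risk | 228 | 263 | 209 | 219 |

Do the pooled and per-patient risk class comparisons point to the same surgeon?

High-risk: Dr. Greco 50/198 = 25.3%, Dr. Evans 64/189 = 33.9% → Dr. Evans
Low-risk: Dr. Greco 228/263 = 86.7%, Dr. Evans 209/219 = 95.4% → Dr. Evans
Overall: Dr. Greco 278/461 = 60.3%, Dr. Evans 273/408 = 66.9% → Dr. Evans
Dr. Evans wins overall and in every patient risk group — no reversal.

Yes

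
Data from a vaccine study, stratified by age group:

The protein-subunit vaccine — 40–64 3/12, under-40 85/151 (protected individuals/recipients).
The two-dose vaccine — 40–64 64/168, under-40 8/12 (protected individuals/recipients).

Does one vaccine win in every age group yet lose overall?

Yes

40–64: the protein-subunit vaccine 3/12 = 25.0%, the two-dose vaccine 64/168 = 38.1% → the two-dose vaccine
Under-40: the protein-subunit vaccine 85/151 = 56.3%, the two-dose vaccine 8/12 = 66.7% → the two-dose vaccine
Overall: the protein-subunit vaccine 88/163 = 54.0%, the two-dose vaccine 72/180 = 40.0% → the protein-subunit vaccine
The two-dose vaccine wins each age group but the protein-subunit vaccine wins overall — the comparison reverses. The two-dose vaccine's recipients skew toward 40–64, which has a lower base rate.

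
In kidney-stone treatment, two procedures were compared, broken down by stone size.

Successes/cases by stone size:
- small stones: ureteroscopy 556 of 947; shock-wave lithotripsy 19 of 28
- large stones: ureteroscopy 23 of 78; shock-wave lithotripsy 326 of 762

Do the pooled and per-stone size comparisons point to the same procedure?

No

Small stones: ureteroscopy 556/947 = 58.7%, shock-wave lithotripsy 19/28 = 67.9% → shock-wave lithotripsy
Large stones: ureteroscopy 23/78 = 29.5%, shock-wave lithotripsy 326/762 = 42.8% → shock-wave lithotripsy
Overall: ureteroscopy 579/1025 = 56.5%, shock-wave lithotripsy 345/790 = 43.7% → ureteroscopy
Shock-wave lithotripsy wins each stone group but ureteroscopy wins overall — the comparison reverses. Shock-wave lithotripsy's cases skew toward large stones, which has a lower base rate.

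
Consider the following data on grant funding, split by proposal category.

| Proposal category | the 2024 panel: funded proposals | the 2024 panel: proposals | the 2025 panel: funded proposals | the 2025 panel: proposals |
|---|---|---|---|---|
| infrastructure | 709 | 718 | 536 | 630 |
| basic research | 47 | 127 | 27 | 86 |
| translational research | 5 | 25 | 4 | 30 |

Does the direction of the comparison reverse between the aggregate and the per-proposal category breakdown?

Infrastructure: the 2024 panel 709/718 = 98.7%, the 2025 panel 536/630 = 85.1% → the 2024 panel
Basic research: the 2024 panel 47/127 = 37.0%, the 2025 panel 27/86 = 31.4% → the 2024 panel
Translational research: the 2024 panel 5/25 = 20.0%, the 2025 panel 4/30 = 13.3% → the 2024 panel
Overall: the 2024 panel 761/870 = 87.5%, the 2025 panel 567/746 = 76.0% → the 2024 panel
The 2024 panel wins overall and in every proposal group — no reversal.

No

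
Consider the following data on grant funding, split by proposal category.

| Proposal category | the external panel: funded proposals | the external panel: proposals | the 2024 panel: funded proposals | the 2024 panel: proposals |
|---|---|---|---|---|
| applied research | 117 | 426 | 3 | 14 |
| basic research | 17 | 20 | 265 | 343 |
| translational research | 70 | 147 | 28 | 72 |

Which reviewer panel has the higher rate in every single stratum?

Applied research: the external panel 117/426 = 27.5%, the 2024 panel 3/14 = 21.4% → the external panel
Basic research: the external panel 17/20 = 85.0%, the 2024 panel 265/343 = 77.3% → the external panel
Translational research: the external panel 70/147 = 47.6%, the 2024 panel 28/72 = 38.9% → the external panel
The external panel has the higher rate in all 3 groups.

the external panel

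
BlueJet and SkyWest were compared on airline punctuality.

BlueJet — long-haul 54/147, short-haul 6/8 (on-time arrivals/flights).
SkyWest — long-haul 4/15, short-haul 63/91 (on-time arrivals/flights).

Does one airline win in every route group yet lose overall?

Yes

Long-haul: BlueJet 54/147 = 36.7%, SkyWest 4/15 = 26.7% → BlueJet
Short-haul: BlueJet 6/8 = 75.0%, SkyWest 63/91 = 69.2% → BlueJet
Overall: BlueJet 60/155 = 38.7%, SkyWest 67/106 = 63.2% → SkyWest
BlueJet wins each route group but SkyWest wins overall — the comparison reverses. BlueJet's flights skew toward long-haul, which has a lower base rate.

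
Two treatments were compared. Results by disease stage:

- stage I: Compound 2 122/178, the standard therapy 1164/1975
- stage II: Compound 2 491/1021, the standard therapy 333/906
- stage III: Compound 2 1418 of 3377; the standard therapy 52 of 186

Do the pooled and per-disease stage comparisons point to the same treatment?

No

Stage I: Compound 2 122/178 = 68.5%, the standard therapy 1164/1975 = 58.9% → Compound 2
Stage II: Compound 2 491/1021 = 48.1%, the standard therapy 333/906 = 36.8% → Compound 2
Stage III: Compound 2 1418/3377 = 42.0%, the standard therapy 52/186 = 28.0% → Compound 2
Overall: Compound 2 2031/4576 = 44.4%, the standard therapy 1549/3067 = 50.5% → the standard therapy
Compound 2 wins each disease group but the standard therapy wins overall — the comparison reverses. Compound 2's patients skew toward stage III, which has a lower base rate.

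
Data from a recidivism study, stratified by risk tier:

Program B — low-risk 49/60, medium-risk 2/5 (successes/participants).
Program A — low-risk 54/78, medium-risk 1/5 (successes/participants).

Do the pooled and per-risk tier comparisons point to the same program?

Low-risk: Program B 49/60 = 81.7%, Program A 54/78 = 69.2% → Program B
Medium-risk: Program B 2/5 = 40.0%, Program A 1/5 = 20.0% → Program B
Overall: Program B 51/65 = 78.5%, Program A 55/83 = 66.3% → Program B
Program B wins overall and in every risk group — no reversal.

Yes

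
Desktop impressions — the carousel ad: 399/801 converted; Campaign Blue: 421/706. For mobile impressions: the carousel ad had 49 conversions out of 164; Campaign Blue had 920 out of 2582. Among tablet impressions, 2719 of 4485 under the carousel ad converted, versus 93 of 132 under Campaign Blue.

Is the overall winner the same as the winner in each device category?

Desktop: the carousel ad 399/801 = 49.8%, Campaign Blue 421/706 = 59.6% → Campaign Blue
Mobile: the carousel ad 49/164 = 29.9%, Campaign Blue 920/2582 = 35.6% → Campaign Blue
Tablet: the carousel ad 2719/4485 = 60.6%, Campaign Blue 93/132 = 70.5% → Campaign Blue
Overall: the carousel ad 3167/5450 = 58.1%, Campaign Blue 1434/3420 = 41.9% → the carousel ad
Campaign Blue wins each device group but the carousel ad wins overall — the comparison reverses. Campaign Blue's impressions skew toward mobile, which has a lower base rate.

No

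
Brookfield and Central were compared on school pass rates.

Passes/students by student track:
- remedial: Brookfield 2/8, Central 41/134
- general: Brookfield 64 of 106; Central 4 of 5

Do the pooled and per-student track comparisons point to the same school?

No

Remedial: Brookfield 2/8 = 25.0%, Central 41/134 = 30.6% → Central
General: Brookfield 64/106 = 60.4%, Central 4/5 = 80.0% → Central
Overall: Brookfield 66/114 = 57.9%, Central 45/139 = 32.4% → Brookfield
Central wins each student group but Brookfield wins overall — the comparison reverses. Central's students skew toward remedial, which has a lower base rate.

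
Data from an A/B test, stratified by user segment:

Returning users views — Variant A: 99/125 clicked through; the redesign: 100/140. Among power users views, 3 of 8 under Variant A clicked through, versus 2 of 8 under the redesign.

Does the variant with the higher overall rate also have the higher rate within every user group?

Yes

Returning users: Variant A 99/125 = 79.2%, the redesign 100/140 = 71.4% → Variant A
Power users: Variant A 3/8 = 37.5%, the redesign 2/8 = 25.0% → Variant A
Overall: Variant A 102/133 = 76.7%, the redesign 102/148 = 68.9% → Variant A
Variant A wins overall and in every user group — no reversal.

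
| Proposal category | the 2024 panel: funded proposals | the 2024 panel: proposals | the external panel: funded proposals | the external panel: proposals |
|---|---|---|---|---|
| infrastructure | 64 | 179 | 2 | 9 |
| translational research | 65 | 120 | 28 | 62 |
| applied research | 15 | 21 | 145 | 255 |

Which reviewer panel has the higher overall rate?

Infrastructure: the 2024 panel 64/179 = 35.8%, the external panel 2/9 = 22.2% → the 2024 panel
Translational research: the 2024 panel 65/120 = 54.2%, the external panel 28/62 = 45.2% → the 2024 panel
Applied research: the 2024 panel 15/21 = 71.4%, the external panel 145/255 = 56.9% → the 2024 panel
Overall: the 2024 panel 144/320 = 45.0%, the external panel 175/326 = 53.7% → the external panel
(The 2024 panel wins every proposal group but the external panel wins overall — the 2024 panel's proposals skew toward the low-rate infrastructure group.)

the external panel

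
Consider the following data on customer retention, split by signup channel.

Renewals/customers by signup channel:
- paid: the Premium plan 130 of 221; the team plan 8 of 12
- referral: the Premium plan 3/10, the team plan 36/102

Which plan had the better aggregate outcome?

Paid: the Premium plan 130/221 = 58.8%, the team plan 8/12 = 66.7% → the team plan
Referral: the Premium plan 3/10 = 30.0%, the team plan 36/102 = 35.3% → the team plan
Overall: the Premium plan 133/231 = 57.6%, the team plan 44/114 = 38.6% → the Premium plan
(The team plan wins every signup group but the Premium plan wins overall — the team plan's customers skew toward the low-rate referral group.)

the Premium plan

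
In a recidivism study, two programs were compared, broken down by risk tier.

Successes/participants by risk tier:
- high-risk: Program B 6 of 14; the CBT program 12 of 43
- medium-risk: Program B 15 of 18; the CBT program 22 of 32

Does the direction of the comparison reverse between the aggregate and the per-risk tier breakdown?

No

High-risk: Program B 6/14 = 42.9%, the CBT program 12/43 = 27.9% → Program B
Medium-risk: Program B 15/18 = 83.3%, the CBT program 22/32 = 68.8% → Program B
Overall: Program B 21/32 = 65.6%, the CBT program 34/75 = 45.3% → Program B
Program B wins overall and in every risk group — no reversal.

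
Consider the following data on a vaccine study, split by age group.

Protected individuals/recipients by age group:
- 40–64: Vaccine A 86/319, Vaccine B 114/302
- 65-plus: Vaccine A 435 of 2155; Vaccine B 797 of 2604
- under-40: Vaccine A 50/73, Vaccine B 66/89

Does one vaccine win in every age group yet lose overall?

No

40–64: Vaccine A 86/319 = 27.0%, Vaccine B 114/302 = 37.7% → Vaccine B
65-plus: Vaccine A 435/2155 = 20.2%, Vaccine B 797/2604 = 30.6% → Vaccine B
Under-40: Vaccine A 50/73 = 68.5%, Vaccine B 66/89 = 74.2% → Vaccine B
Overall: Vaccine A 571/2547 = 22.4%, Vaccine B 977/2995 = 32.6% → Vaccine B
Vaccine B wins overall and in every age group — no reversal.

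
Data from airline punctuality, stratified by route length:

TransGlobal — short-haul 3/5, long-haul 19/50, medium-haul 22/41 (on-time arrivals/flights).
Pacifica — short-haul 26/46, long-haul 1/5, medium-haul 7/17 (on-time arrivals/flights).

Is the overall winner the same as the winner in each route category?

No

Short-haul: TransGlobal 3/5 = 60.0%, Pacifica 26/46 = 56.5% → TransGlobal
Long-haul: TransGlobal 19/50 = 38.0%, Pacifica 1/5 = 20.0% → TransGlobal
Medium-haul: TransGlobal 22/41 = 53.7%, Pacifica 7/17 = 41.2% → TransGlobal
Overall: TransGlobal 44/96 = 45.8%, Pacifica 34/68 = 50.0% → Pacifica
TransGlobal wins each route group but Pacifica wins overall — the comparison reverses. TransGlobal's flights skew toward long-haul, which has a lower base rate.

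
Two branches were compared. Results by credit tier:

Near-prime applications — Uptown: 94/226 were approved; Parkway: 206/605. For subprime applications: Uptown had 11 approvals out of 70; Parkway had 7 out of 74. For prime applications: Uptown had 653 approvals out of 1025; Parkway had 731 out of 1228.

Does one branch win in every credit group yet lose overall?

Near-prime: Uptown 94/226 = 41.6%, Parkway 206/605 = 34.0% → Uptown
Subprime: Uptown 11/70 = 15.7%, Parkway 7/74 = 9.5% → Uptown
Prime: Uptown 653/1025 = 63.7%, Parkway 731/1228 = 59.5% → Uptown
Overall: Uptown 758/1321 = 57.4%, Parkway 944/1907 = 49.5% → Uptown
Uptown wins overall and in every credit group — no reversal.

No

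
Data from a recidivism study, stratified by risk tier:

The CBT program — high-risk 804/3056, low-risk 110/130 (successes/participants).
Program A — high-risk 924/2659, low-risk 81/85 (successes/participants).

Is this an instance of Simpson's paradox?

No

High-risk: the CBT program 804/3056 = 26.3%, Program A 924/2659 = 34.7% → Program A
Low-risk: the CBT program 110/130 = 84.6%, Program A 81/85 = 95.3% → Program A
Overall: the CBT program 914/3186 = 28.7%, Program A 1005/2744 = 36.6% → Program A
Program A wins overall and in every risk group — no reversal.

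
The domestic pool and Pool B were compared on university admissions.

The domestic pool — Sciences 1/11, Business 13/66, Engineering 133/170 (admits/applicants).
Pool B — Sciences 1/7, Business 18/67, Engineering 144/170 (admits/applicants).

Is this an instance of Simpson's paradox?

Sciences: the domestic pool 1/11 = 9.1%, Pool B 1/7 = 14.3% → Pool B
Business: the domestic pool 13/66 = 19.7%, Pool B 18/67 = 26.9% → Pool B
Engineering: the domestic pool 133/170 = 78.2%, Pool B 144/170 = 84.7% → Pool B
Overall: the domestic pool 147/247 = 59.5%, Pool B 163/244 = 66.8% → Pool B
Pool B wins overall and in every department group — no reversal.

No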